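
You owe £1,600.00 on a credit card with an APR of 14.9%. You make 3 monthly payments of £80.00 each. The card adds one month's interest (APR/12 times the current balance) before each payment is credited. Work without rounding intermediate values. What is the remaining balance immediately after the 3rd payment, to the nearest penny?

£1,417.35

Monthly rate r = 14.9%/12 = 1.24167% = 0.0124167.
Each month: B ← B·(1+r) − £80.00.
Month 1: interest £19.87; balance after payment £1,539.87.
Month 2: interest £19.12; balance after payment £1,478.99.
Month 3: interest £18.36; balance after payment £1,417.35.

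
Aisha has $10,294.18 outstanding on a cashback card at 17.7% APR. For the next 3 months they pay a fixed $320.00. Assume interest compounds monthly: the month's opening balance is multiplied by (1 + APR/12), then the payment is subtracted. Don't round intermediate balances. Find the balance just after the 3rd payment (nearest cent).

$9,782.22

Monthly rate r = 17.7%/12 = 1.475% = 0.01475.
Each month: B ← B·(1+r) − $320.00.
Month 1: interest $151.84; balance after payment $10,126.02.
Month 2: interest $149.36; balance after payment $9,955.38.
Month 3: interest $146.84; balance after payment $9,782.22.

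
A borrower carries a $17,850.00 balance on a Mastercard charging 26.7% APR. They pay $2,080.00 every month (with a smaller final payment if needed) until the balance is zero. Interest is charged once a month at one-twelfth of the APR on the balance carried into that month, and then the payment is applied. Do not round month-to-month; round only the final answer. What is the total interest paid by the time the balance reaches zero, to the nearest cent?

$2,182.71

Monthly rate r = 26.7%/12 = 2.225% = 0.02225.
Payoff takes n = ⌈−ln(1 − rB₀/P)/ln(1+r)⌉ = ⌈9.629⌉ = 10 payments; the last is $1,312.71.
Total paid = 9·$2,080.00 + $1,312.71 = $20,032.71.
Total interest = total paid − principal = $20,032.71 − $17,850.00 = $2,182.71.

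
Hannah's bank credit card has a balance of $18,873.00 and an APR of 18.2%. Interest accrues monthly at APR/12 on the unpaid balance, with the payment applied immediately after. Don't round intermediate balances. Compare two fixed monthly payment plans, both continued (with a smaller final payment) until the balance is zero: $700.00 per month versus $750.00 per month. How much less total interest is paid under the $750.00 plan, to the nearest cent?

Monthly rate r = 18.2%/12 = 1.51667% = 0.0151667.
At $700.00/mo: n = ⌈−ln(1 − rB₀/P)/ln(1+r)⌉ = 35 payments (last $651.39); total interest = total paid − $18,873.00 = $5,578.39.
At $750.00/mo: 32 payments (last $701.39); total interest $5,078.39.
Interest saved = $5,578.39 − $5,078.39 = $500.00.

$500.00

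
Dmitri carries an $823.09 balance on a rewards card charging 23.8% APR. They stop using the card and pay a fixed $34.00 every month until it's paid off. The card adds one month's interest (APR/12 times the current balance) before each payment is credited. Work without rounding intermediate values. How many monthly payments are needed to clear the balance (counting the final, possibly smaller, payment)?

Monthly rate r = 23.8%/12 = 1.98333% = 0.0198333.
Recurrence: B ← B·(1+r) − $34.00.
Month 1: interest $16.32; balance after payment $805.41.
Month 2: interest $15.97; balance after payment $787.39.
Closed form: n = −ln(1 − rB₀/P)/ln(1+r) = −ln(0.51986)/ln(1.01983) ≈ 33.310, so the balance reaches zero during payment 34.

34 months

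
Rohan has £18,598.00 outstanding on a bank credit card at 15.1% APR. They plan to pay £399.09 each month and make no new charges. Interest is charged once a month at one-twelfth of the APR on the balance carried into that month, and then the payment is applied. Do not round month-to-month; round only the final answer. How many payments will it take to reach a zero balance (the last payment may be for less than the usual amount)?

Monthly rate r = 15.1%/12 = 1.25833% = 0.0125833.
Recurrence: B ← B·(1+r) − £399.09.
Month 1: interest £234.02; balance after payment £18,432.93.
Month 2: interest £231.95; balance after payment £18,265.79.
Closed form: n = −ln(1 − rB₀/P)/ln(1+r) = −ln(0.4136)/ln(1.01258) ≈ 70.600, so the balance reaches zero during payment 71.

71 months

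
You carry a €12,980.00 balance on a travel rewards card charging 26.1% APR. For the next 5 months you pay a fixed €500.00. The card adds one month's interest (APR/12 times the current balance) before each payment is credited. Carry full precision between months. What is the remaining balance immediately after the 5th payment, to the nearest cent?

Monthly rate r = 26.1%/12 = 2.175% = 0.02175.
Each month: B ← B·(1+r) − €500.00.
Month 1: interest €282.31; balance after payment €12,762.32.
Month 2: interest €277.58; balance after payment €12,539.90.
Month 3: interest €272.74; balance after payment €12,312.64.
Month 4: interest €267.80; balance after payment €12,080.44.
Month 5: interest €262.75; balance after payment €11,843.19.

€11,843.19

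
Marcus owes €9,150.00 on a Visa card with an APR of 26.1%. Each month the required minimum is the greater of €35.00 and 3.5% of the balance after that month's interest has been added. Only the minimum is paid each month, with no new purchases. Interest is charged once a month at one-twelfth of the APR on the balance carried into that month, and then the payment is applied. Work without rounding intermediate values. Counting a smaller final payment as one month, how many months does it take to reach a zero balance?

Monthly rate r = 26.1%/12 = 2.175% = 0.02175.
While 3.5% of the post-interest balance exceeds €35.00, each month B ← (B·(1+r))·(1 − 0.035), i.e. B shrinks by the factor (1+r)·0.965 = 0.98599.
This holds for months 1–159. Entering month 160 the balance is €970.65; 3.5% of the post-interest balance is now below €35.00, so the flat €35.00 minimum applies from here.
From month 160 a fixed €35.00 at rate r clears €970.65 in 43 more payments. Total: 159 + 43 = 202 months.

202 months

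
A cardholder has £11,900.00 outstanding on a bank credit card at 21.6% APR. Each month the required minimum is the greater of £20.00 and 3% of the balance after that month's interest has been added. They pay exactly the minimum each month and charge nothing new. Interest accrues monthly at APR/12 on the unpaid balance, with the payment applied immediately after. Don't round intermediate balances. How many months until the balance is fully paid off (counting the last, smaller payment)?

280 months

Monthly rate r = 21.6%/12 = 1.8% = 0.018.
While 3% of the post-interest balance exceeds £20.00, each month B ← (B·(1+r))·(1 − 0.03), i.e. B shrinks by the factor (1+r)·0.97 = 0.98746.
This holds for months 1–230. Entering month 231 the balance is £653.18; 3% of the post-interest balance is now below £20.00, so the flat £20.00 minimum applies from here.
From month 231 a fixed £20.00 at rate r clears £653.18 in 50 more payments. Total: 230 + 50 = 280 months.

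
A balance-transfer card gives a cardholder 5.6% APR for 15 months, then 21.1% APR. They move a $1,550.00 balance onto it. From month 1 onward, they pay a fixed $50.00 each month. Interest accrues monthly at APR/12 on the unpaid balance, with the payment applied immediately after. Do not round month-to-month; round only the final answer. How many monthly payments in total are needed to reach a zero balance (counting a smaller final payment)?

Promo months 1–15 at r₀ = 5.6%/12 = 0.00466667; months 16+ at r₁ = 21.1%/12 = 0.0175833.
After month 15: iterate B ← B·(1+r₀) − $50.00 for 15 months → $887.11.
Then at r₁ with $50.00/mo: n₂ = −ln(1 − r₁·B/P)/ln(1+r₁) ≈ 21.45 → 22 more payments.

37 months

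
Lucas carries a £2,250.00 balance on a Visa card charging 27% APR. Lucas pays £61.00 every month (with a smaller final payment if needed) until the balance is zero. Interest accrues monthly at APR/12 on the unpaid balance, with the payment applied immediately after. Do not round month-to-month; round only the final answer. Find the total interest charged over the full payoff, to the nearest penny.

Monthly rate r = 27%/12 = 2.25% = 0.0225.
Payoff takes n = ⌈−ln(1 − rB₀/P)/ln(1+r)⌉ = ⌈79.615⌉ = 80 payments; the last is £37.66.
Total paid = 79·£61.00 + £37.66 = £4,856.66.
Total interest = total paid − principal = £4,856.66 − £2,250.00 = £2,606.66.

£2,606.66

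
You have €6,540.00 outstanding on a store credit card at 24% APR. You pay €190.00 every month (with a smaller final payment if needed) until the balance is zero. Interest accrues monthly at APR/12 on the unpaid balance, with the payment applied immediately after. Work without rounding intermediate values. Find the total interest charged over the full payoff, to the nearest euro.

€4,649

Monthly rate r = 24%/12 = 2% = 0.02.
Payoff takes n = ⌈−ln(1 − rB₀/P)/ln(1+r)⌉ = ⌈58.886⌉ = 59 payments; the last is €168.58.
Total paid = 58·€190.00 + €168.58 = €11,188.58.
Total interest = total paid − principal = €11,188.58 − €6,540.00 = €4,648.58.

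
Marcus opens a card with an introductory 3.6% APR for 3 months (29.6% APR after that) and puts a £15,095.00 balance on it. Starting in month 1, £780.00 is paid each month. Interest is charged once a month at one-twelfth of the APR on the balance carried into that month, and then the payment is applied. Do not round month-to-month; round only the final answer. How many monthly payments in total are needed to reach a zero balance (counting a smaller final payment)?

25 months

Promo months 1–3 at r₀ = 3.6%/12 = 0.003; months 4+ at r₁ = 29.6%/12 = 0.0246667.
After month 3: iterate B ← B·(1+r₀) − £780.00 for 3 months → £12,884.24.
Then at r₁ with £780.00/mo: n₂ = −ln(1 − r₁·B/P)/ln(1+r₁) ≈ 21.48 → 22 more payments.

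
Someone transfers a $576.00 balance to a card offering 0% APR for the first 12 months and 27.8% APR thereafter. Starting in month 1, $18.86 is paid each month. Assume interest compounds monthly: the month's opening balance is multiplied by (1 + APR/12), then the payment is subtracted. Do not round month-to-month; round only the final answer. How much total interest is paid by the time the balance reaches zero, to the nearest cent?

$112.60

Promo months 1–12 at r₀ = 0%/12 = 0; months 13+ at r₁ = 27.8%/12 = 0.0231667.
After month 12 (no interest yet): B = $576.00 − 12·$18.86 = $349.68.
Then at r₁ with $18.86/mo: n₂ = −ln(1 − r₁·B/P)/ln(1+r₁) ≈ 24.51 → 25 more payments.
Total paid = 36·$18.86 + $9.64 = $688.60; interest = $688.60 − $576.00 = $112.60.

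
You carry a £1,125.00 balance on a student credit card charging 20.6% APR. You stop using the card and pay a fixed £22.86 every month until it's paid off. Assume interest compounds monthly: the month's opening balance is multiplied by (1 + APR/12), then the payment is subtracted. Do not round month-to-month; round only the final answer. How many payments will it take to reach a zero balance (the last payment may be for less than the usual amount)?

110 months

Monthly rate r = 20.6%/12 = 1.71667% = 0.0171667.
Recurrence: B ← B·(1+r) − £22.86.
Month 1: interest £19.31; balance after payment £1,121.45.
Month 2: interest £19.25; balance after payment £1,117.84.
Closed form: n = −ln(1 − rB₀/P)/ln(1+r) = −ln(0.15518)/ln(1.01717) ≈ 109.462, so the balance reaches zero during payment 110.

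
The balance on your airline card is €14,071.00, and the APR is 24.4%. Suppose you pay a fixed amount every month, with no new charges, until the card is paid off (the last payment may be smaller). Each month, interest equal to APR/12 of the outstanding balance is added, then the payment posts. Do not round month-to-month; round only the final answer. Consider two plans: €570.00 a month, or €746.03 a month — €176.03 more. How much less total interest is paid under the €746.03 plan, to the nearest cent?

Monthly rate r = 24.4%/12 = 2.03333% = 0.0203333.
At €570.00/mo: n = ⌈−ln(1 − rB₀/P)/ln(1+r)⌉ = 35 payments (last €359.60); total interest = total paid − €14,071.00 = €5,668.60.
At €746.03/mo: 25 payments (last €22.79); total interest €3,856.51.
Interest saved = €5,668.60 − €3,856.51 = €1,812.09.

€1,812.09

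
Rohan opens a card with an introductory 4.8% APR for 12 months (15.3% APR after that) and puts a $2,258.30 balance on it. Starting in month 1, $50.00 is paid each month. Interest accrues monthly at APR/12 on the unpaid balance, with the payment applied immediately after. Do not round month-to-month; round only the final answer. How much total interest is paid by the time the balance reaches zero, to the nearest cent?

$684.74

Promo months 1–12 at r₀ = 4.8%/12 = 0.004; months 13+ at r₁ = 15.3%/12 = 0.01275.
After month 12: iterate B ← B·(1+r₀) − $50.00 for 12 months → $1,755.74.
Then at r₁ with $50.00/mo: n₂ = −ln(1 − r₁·B/P)/ln(1+r₁) ≈ 46.86 → 47 more payments.
Total paid = 58·$50.00 + $43.04 = $2,943.04; interest = $2,943.04 − $2,258.30 = $684.74.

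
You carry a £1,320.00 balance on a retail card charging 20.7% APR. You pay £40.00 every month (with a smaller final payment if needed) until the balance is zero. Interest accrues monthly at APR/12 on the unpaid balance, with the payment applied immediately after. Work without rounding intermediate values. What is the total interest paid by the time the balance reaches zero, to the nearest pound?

£650

Monthly rate r = 20.7%/12 = 1.725% = 0.01725.
Payoff takes n = ⌈−ln(1 − rB₀/P)/ln(1+r)⌉ = ⌈49.245⌉ = 50 payments; the last is £9.85.
Total paid = 49·£40.00 + £9.85 = £1,969.85.
Total interest = total paid − principal = £1,969.85 − £1,320.00 = £649.85.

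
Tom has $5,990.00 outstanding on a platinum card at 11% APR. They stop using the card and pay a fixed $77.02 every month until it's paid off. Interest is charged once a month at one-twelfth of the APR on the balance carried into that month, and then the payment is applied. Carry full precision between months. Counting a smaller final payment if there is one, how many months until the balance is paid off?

137 months

Monthly rate r = 11%/12 = 0.916667% = 0.00916667.
Recurrence: B ← B·(1+r) − $77.02.
Month 1: interest $54.91; balance after payment $5,967.89.
Month 2: interest $54.71; balance after payment $5,945.57.
Closed form: n = −ln(1 − rB₀/P)/ln(1+r) = −ln(0.28709)/ln(1.00917) ≈ 136.764, so the balance reaches zero during payment 137.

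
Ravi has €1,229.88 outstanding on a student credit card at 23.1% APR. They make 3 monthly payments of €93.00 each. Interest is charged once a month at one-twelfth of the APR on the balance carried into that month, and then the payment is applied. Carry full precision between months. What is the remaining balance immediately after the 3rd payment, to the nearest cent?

Monthly rate r = 23.1%/12 = 1.925% = 0.01925.
Each month: B ← B·(1+r) − €93.00.
Month 1: interest €23.68; balance after payment €1,160.56.
Month 2: interest €22.34; balance after payment €1,089.90.
Month 3: interest €20.98; balance after payment €1,017.88.

€1,017.88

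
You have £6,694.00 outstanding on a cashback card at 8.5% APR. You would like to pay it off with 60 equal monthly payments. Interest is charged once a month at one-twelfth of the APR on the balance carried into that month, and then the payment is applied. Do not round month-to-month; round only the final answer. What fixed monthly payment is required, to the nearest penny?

Monthly rate r = 8.5%/12 = 0.708333% = 0.00708333.
Level-payment amortization: P = B₀·r / (1 − (1+r)^(−n)) = 6694.00·0.00708333 / (1 − 1.00708^(−60)).
Denominator 1 − (1+r)^(−60) = 0.345250044.
P = 47.4158 / 0.345250044 ≈ 137.34.

£137.34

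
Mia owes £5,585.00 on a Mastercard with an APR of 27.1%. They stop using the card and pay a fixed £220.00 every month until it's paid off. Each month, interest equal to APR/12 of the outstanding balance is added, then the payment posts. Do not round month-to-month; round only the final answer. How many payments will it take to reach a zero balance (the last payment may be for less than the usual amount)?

Monthly rate r = 27.1%/12 = 2.25833% = 0.0225833.
Recurrence: B ← B·(1+r) − £220.00.
Month 1: interest £126.13; balance after payment £5,491.13.
Month 2: interest £124.01; balance after payment £5,395.14.
Closed form: n = −ln(1 − rB₀/P)/ln(1+r) = −ln(0.42669)/ln(1.02258) ≈ 38.138, so the balance reaches zero during payment 39.

39 payments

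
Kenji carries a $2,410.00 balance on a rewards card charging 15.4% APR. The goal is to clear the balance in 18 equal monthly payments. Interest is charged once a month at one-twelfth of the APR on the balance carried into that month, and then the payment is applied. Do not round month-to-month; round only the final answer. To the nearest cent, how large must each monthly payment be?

Monthly rate r = 15.4%/12 = 1.28333% = 0.0128333.
Level-payment amortization: P = B₀·r / (1 − (1+r)^(−n)) = 2410.00·0.0128333 / (1 − 1.01283^(−18)).
Denominator 1 − (1+r)^(−18) = 0.205093126.
P = 30.9283 / 0.205093126 ≈ 150.80.

$150.80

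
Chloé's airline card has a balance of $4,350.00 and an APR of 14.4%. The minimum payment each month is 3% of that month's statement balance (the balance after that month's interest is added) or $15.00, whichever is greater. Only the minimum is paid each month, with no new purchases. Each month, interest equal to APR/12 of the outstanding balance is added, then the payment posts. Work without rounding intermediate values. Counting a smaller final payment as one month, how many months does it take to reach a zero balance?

160 months

Monthly rate r = 14.4%/12 = 1.2% = 0.012.
While 3% of the post-interest balance exceeds $15.00, each month B ← (B·(1+r))·(1 − 0.03), i.e. B shrinks by the factor (1+r)·0.97 = 0.98164.
This holds for months 1–118. Entering month 119 the balance is $488.49; 3% of the post-interest balance is now below $15.00, so the flat $15.00 minimum applies from here.
From month 119 a fixed $15.00 at rate r clears $488.49 in 42 more payments. Total: 118 + 42 = 160 months.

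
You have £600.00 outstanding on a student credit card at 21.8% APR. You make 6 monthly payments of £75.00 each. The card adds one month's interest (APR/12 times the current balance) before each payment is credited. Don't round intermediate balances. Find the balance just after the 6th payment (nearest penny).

Monthly rate r = 21.8%/12 = 1.81667% = 0.0181667.
Each month: B ← B·(1+r) − £75.00.
Month 1: interest £10.90; balance after payment £535.90.
Month 2: interest £9.74; balance after payment £470.64.
Month 3: interest £8.55; balance after payment £404.19.
Month 4: interest £7.34; balance after payment £336.53.
Month 5: interest £6.11; balance after payment £267.64.
Month 6: interest £4.86; balance after payment £197.50.

£197.50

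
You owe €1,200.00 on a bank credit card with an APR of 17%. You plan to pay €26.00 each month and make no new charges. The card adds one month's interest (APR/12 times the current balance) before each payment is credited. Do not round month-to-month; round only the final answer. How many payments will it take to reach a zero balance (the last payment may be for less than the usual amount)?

76 payments

Monthly rate r = 17%/12 = 1.41667% = 0.0141667.
Recurrence: B ← B·(1+r) − €26.00.
Month 1: interest €17.00; balance after payment €1,191.00.
Month 2: interest €16.87; balance after payment €1,181.87.
Closed form: n = −ln(1 − rB₀/P)/ln(1+r) = −ln(0.34615)/ln(1.01417) ≈ 75.414, so the balance reaches zero during payment 76.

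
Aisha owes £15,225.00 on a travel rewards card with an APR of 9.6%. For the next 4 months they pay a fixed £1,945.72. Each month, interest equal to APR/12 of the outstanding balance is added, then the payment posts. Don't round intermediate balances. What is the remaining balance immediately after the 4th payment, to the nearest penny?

Monthly rate r = 9.6%/12 = 0.8% = 0.008.
Each month: B ← B·(1+r) − £1,945.72.
Month 1: interest £121.80; balance after payment £13,401.08.
Month 2: interest £107.21; balance after payment £11,562.57.
Month 3: interest £92.50; balance after payment £9,709.35.
Month 4: interest £77.67; balance after payment £7,841.30.

£7,841.30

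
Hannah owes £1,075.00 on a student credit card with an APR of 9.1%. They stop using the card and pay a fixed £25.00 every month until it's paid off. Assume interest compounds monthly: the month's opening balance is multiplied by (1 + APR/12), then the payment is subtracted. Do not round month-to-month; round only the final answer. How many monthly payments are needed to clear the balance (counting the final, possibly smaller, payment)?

53 payments

Monthly rate r = 9.1%/12 = 0.758333% = 0.00758333.
Recurrence: B ← B·(1+r) − £25.00.
Month 1: interest £8.15; balance after payment £1,058.15.
Month 2: interest £8.02; balance after payment £1,041.18.
Closed form: n = −ln(1 − rB₀/P)/ln(1+r) = −ln(0.67392)/ln(1.00758) ≈ 52.239, so the balance reaches zero during payment 53.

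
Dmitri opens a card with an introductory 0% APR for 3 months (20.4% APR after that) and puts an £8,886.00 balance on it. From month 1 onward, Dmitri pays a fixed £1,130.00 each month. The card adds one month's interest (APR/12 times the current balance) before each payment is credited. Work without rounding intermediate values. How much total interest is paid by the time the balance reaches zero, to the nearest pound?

Promo months 1–3 at r₀ = 0%/12 = 0; months 4+ at r₁ = 20.4%/12 = 0.017.
After month 3 (no interest yet): B = £8,886.00 − 3·£1,130.00 = £5,496.00.
Then at r₁ with £1,130.00/mo: n₂ = −ln(1 − r₁·B/P)/ln(1+r₁) ≈ 5.12 → 6 more payments.
Total paid = 8·£1,130.00 + £136.20 = £9,176.20; interest = £9,176.20 − £8,886.00 = £290.20.

£290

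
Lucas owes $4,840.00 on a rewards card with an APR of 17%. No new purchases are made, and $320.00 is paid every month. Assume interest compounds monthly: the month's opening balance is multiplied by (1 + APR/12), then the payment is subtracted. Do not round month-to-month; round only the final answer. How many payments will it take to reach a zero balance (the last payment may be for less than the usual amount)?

18 payments

Monthly rate r = 17%/12 = 1.41667% = 0.0141667.
Recurrence: B ← B·(1+r) − $320.00.
Month 1: interest $68.57; balance after payment $4,588.57.
Month 2: interest $65.00; balance after payment $4,333.57.
Closed form: n = −ln(1 − rB₀/P)/ln(1+r) = −ln(0.78573)/ln(1.01417) ≈ 17.142, so the balance reaches zero during payment 18.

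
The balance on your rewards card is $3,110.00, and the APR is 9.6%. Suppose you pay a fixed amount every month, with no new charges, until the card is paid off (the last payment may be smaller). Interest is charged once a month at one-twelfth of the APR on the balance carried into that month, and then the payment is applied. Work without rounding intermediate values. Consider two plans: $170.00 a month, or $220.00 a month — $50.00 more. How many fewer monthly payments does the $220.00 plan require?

Monthly rate r = 9.6%/12 = 0.8% = 0.008.
At $170.00/mo: n = ⌈−ln(1 − rB₀/P)/ln(1+r)⌉ = 20 payments (last $146.06); total interest = total paid − $3,110.00 = $266.06.
At $220.00/mo: 16 payments (last $13.59); total interest $203.59.
Payments saved = 20 − 16 = 4.

4 fewer payments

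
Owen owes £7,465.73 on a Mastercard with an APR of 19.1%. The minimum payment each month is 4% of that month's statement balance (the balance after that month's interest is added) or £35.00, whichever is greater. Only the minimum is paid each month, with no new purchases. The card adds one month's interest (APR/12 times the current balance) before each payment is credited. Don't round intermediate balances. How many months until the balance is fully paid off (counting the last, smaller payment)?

Monthly rate r = 19.1%/12 = 1.59167% = 0.0159167.
While 4% of the post-interest balance exceeds £35.00, each month B ← (B·(1+r))·(1 − 0.04), i.e. B shrinks by the factor (1+r)·0.96 = 0.97528.
This holds for months 1–87. Entering month 88 the balance is £845.91; 4% of the post-interest balance is now below £35.00, so the flat £35.00 minimum applies from here.
From month 88 a fixed £35.00 at rate r clears £845.91 in 31 more payments. Total: 87 + 31 = 118 months.

118 months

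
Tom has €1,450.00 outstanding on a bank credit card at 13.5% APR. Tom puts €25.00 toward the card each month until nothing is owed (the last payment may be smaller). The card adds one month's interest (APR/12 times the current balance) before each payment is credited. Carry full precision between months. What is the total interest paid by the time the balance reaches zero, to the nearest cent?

Monthly rate r = 13.5%/12 = 1.125% = 0.01125.
Payoff takes n = ⌈−ln(1 − rB₀/P)/ln(1+r)⌉ = ⌈94.482⌉ = 95 payments; the last is €12.09.
Total paid = 94·€25.00 + €12.09 = €2,362.09.
Total interest = total paid − principal = €2,362.09 − €1,450.00 = €912.09.

€912.09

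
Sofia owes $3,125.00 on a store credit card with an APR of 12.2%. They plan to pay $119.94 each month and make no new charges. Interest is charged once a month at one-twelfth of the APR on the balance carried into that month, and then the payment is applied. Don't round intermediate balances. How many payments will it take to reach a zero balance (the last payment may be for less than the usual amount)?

31 payments

Monthly rate r = 12.2%/12 = 1.01667% = 0.0101667.
Recurrence: B ← B·(1+r) − $119.94.
Month 1: interest $31.77; balance after payment $3,036.83.
Month 2: interest $30.87; balance after payment $2,947.77.
Closed form: n = −ln(1 − rB₀/P)/ln(1+r) = −ln(0.73511)/ln(1.01017) ≈ 30.423, so the balance reaches zero during payment 31.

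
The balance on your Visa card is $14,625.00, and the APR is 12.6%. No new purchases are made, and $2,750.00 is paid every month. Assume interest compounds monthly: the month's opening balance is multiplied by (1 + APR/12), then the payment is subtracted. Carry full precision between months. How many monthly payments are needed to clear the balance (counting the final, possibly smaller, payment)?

6 payments

Monthly rate r = 12.6%/12 = 1.05% = 0.0105.
Recurrence: B ← B·(1+r) − $2,750.00.
Month 1: interest $153.56; balance after payment $12,028.56.
Month 2: interest $126.30; balance after payment $9,404.86.
Month 3: interest $98.75; balance after payment $6,753.61.
Month 4: interest $70.91; balance after payment $4,074.53.
Month 5: interest $42.78; balance after payment $1,367.31.
Month 6: interest $14.36; balance after payment $0.00.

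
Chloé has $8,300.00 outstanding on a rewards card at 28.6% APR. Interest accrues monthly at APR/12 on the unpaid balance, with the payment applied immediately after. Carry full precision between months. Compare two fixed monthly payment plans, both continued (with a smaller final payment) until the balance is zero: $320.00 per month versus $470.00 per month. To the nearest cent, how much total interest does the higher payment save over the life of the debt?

$2,179.87

Monthly rate r = 28.6%/12 = 2.38333% = 0.0238333.
At $320.00/mo: n = ⌈−ln(1 − rB₀/P)/ln(1+r)⌉ = 41 payments (last $280.93); total interest = total paid − $8,300.00 = $4,780.93.
At $470.00/mo: 24 payments (last $91.06); total interest $2,601.06.
Interest saved = $4,780.93 − $2,601.06 = $2,179.87.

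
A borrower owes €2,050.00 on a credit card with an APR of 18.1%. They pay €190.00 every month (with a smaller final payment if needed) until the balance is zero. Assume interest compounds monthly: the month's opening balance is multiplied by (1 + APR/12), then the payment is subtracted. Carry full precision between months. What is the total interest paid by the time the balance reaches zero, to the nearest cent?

Monthly rate r = 18.1%/12 = 1.50833% = 0.0150833.
Payoff takes n = ⌈−ln(1 − rB₀/P)/ln(1+r)⌉ = ⌈11.865⌉ = 12 payments; the last is €164.45.
Total paid = 11·€190.00 + €164.45 = €2,254.45.
Total interest = total paid − principal = €2,254.45 − €2,050.00 = €204.45.

€204.45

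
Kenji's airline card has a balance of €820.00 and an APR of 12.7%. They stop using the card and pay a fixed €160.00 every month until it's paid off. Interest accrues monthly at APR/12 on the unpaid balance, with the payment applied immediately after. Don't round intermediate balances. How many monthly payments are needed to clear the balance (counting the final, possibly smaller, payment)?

6 payments

Monthly rate r = 12.7%/12 = 1.05833% = 0.0105833.
Recurrence: B ← B·(1+r) − €160.00.
Month 1: interest €8.68; balance after payment €668.68.
Month 2: interest €7.08; balance after payment €515.76.
Month 3: interest €5.46; balance after payment €361.21.
Month 4: interest €3.82; balance after payment €205.04.
Month 5: interest €2.17; balance after payment €47.21.
Month 6: interest €0.50; balance after payment €0.00.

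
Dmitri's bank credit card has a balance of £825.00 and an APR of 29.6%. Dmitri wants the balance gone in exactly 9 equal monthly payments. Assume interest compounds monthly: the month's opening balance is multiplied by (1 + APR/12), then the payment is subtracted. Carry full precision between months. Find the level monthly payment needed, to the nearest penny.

£103.34

Monthly rate r = 29.6%/12 = 2.46667% = 0.0246667.
Level-payment amortization: P = B₀·r / (1 − (1+r)^(−n)) = 825.00·0.0246667 / (1 − 1.02467^(−9)).
Denominator 1 − (1+r)^(−9) = 0.196924228.
P = 20.35 / 0.196924228 ≈ 103.34.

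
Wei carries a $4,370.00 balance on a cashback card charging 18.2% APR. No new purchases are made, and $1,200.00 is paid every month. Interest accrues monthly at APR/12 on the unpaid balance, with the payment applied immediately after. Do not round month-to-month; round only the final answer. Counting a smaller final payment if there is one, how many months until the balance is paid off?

4 payments

Monthly rate r = 18.2%/12 = 1.51667% = 0.0151667.
Recurrence: B ← B·(1+r) − $1,200.00.
Month 1: interest $66.28; balance after payment $3,236.28.
Month 2: interest $49.08; balance after payment $2,085.36.
Month 3: interest $31.63; balance after payment $916.99.
Month 4: interest $13.91; balance after payment $0.00.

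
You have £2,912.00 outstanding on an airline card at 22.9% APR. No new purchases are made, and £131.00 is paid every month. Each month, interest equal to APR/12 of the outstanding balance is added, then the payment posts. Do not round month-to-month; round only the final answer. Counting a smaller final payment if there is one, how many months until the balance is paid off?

Monthly rate r = 22.9%/12 = 1.90833% = 0.0190833.
Recurrence: B ← B·(1+r) − £131.00.
Month 1: interest £55.57; balance after payment £2,836.57.
Month 2: interest £54.13; balance after payment £2,759.70.
Closed form: n = −ln(1 − rB₀/P)/ln(1+r) = −ln(0.5758)/ln(1.01908) ≈ 29.201, so the balance reaches zero during payment 30.

30 months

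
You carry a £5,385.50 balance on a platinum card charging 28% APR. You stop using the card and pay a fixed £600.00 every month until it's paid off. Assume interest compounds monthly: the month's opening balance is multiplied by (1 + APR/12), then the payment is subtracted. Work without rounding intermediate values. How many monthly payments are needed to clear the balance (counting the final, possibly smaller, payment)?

11 payments

Monthly rate r = 28%/12 = 2.33333% = 0.0233333.
Recurrence: B ← B·(1+r) − £600.00.
Month 1: interest £125.66; balance after payment £4,911.16.
Month 2: interest £114.59; balance after payment £4,425.76.
Closed form: n = −ln(1 − rB₀/P)/ln(1+r) = −ln(0.79056)/ln(1.02333) ≈ 10.189, so the balance reaches zero during payment 11.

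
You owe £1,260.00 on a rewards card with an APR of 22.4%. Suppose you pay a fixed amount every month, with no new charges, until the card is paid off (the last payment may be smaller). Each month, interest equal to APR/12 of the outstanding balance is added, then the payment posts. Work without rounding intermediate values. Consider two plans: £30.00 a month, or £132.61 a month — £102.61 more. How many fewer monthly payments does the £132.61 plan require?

Monthly rate r = 22.4%/12 = 1.86667% = 0.0186667.
At £30.00/mo: n = ⌈−ln(1 − rB₀/P)/ln(1+r)⌉ = 83 payments (last £25.86); total interest = total paid − £1,260.00 = £1,225.86.
At £132.61/mo: 11 payments (last £74.11); total interest £140.21.
Payments saved = 83 − 11 = 72.

72 fewer payments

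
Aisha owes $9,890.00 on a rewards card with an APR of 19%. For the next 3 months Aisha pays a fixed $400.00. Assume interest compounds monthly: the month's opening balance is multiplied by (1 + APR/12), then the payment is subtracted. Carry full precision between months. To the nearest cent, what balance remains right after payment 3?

$9,148.15

Monthly rate r = 19%/12 = 1.58333% = 0.0158333.
Each month: B ← B·(1+r) − $400.00.
Month 1: interest $156.59; balance after payment $9,646.59.
Month 2: interest $152.74; balance after payment $9,399.33.
Month 3: interest $148.82; balance after payment $9,148.15.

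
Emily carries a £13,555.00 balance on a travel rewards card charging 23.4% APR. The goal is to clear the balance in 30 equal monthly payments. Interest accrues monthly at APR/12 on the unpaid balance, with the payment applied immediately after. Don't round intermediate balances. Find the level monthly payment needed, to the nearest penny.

£601.08

Monthly rate r = 23.4%/12 = 1.95% = 0.0195.
Level-payment amortization: P = B₀·r / (1 − (1+r)^(−n)) = 13555.00·0.0195 / (1 − 1.0195^(−30)).
Denominator 1 − (1+r)^(−30) = 0.439748412.
P = 264.322 / 0.439748412 ≈ 601.08.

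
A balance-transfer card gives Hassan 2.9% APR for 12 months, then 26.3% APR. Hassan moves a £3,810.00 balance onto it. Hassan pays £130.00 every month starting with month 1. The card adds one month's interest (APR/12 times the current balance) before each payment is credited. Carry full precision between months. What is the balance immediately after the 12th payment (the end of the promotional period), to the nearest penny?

£2,341.07

Promo months 1–12 at r₀ = 2.9%/12 = 0.00241667; months 13+ at r₁ = 26.3%/12 = 0.0219167.
After month 12: iterate B ← B·(1+r₀) − £130.00 for 12 months → £2,341.07.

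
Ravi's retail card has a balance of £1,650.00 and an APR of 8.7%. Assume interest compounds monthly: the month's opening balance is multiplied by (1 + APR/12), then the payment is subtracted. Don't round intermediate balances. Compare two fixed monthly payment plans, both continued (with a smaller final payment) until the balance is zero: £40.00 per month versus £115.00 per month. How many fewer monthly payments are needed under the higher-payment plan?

Monthly rate r = 8.7%/12 = 0.725% = 0.00725.
At £40.00/mo: n = ⌈−ln(1 − rB₀/P)/ln(1+r)⌉ = 50 payments (last £7.60); total interest = total paid − £1,650.00 = £317.60.
At £115.00/mo: 16 payments (last £23.65); total interest £98.65.
Payments saved = 50 − 16 = 34.

34 fewer payments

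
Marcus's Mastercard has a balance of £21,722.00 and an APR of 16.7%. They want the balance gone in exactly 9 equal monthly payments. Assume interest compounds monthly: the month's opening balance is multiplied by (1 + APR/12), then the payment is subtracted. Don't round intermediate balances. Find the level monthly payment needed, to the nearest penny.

Monthly rate r = 16.7%/12 = 1.39167% = 0.0139167.
Level-payment amortization: P = B₀·r / (1 − (1+r)^(−n)) = 21722.00·0.0139167 / (1 − 1.01392^(−9)).
Denominator 1 − (1+r)^(−9) = 0.116961494.
P = 302.298 / 0.116961494 ≈ 2584.59.

£2,584.59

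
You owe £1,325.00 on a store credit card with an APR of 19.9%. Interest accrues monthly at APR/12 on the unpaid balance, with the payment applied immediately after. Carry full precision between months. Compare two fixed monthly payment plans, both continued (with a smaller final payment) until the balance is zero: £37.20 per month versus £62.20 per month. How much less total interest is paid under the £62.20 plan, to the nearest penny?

£372.07

Monthly rate r = 19.9%/12 = 1.65833% = 0.0165833.
At £37.20/mo: n = ⌈−ln(1 − rB₀/P)/ln(1+r)⌉ = 55 payments (last £11.55); total interest = total paid − £1,325.00 = £695.35.
At £62.20/mo: 27 payments (last £31.08); total interest £323.28.
Interest saved = £695.35 − £323.28 = £372.07.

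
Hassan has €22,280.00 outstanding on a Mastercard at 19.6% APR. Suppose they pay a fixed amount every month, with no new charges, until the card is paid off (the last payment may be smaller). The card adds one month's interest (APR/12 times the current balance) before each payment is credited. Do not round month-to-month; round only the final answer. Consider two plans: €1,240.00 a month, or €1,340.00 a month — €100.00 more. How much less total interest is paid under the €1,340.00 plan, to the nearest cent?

€380.46

Monthly rate r = 19.6%/12 = 1.63333% = 0.0163333.
At €1,240.00/mo: n = ⌈−ln(1 − rB₀/P)/ln(1+r)⌉ = 22 payments (last €550.87); total interest = total paid − €22,280.00 = €4,310.87.
At €1,340.00/mo: 20 payments (last €750.41); total interest €3,930.41.
Interest saved = €4,310.87 − €3,930.41 = €380.46.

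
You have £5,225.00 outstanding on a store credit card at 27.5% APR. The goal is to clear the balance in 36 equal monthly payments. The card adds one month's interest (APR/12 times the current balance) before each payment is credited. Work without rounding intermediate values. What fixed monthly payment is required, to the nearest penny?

Monthly rate r = 27.5%/12 = 2.29167% = 0.0229167.
Level-payment amortization: P = B₀·r / (1 − (1+r)^(−n)) = 5225.00·0.0229167 / (1 − 1.02292^(−36)).
Denominator 1 − (1+r)^(−36) = 0.557665484.
P = 119.74 / 0.557665484 ≈ 214.72.

£214.72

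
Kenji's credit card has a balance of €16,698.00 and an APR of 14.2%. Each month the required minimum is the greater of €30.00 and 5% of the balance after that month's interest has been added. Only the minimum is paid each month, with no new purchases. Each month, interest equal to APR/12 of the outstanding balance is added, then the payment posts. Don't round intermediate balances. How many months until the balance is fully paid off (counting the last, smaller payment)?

108 months

Monthly rate r = 14.2%/12 = 1.18333% = 0.0118333.
While 5% of the post-interest balance exceeds €30.00, each month B ← (B·(1+r))·(1 − 0.05), i.e. B shrinks by the factor (1+r)·0.95 = 0.96124.
This holds for months 1–85. Entering month 86 the balance is €580.01; 5% of the post-interest balance is now below €30.00, so the flat €30.00 minimum applies from here.
From month 86 a fixed €30.00 at rate r clears €580.01 in 23 more payments. Total: 85 + 23 = 108 months.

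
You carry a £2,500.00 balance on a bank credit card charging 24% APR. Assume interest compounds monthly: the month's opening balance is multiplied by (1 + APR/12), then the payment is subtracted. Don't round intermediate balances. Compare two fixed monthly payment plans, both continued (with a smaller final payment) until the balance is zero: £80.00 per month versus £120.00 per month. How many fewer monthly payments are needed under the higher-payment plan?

Monthly rate r = 24%/12 = 2% = 0.02.
At £80.00/mo: n = ⌈−ln(1 − rB₀/P)/ln(1+r)⌉ = 50 payments (last £42.62); total interest = total paid − £2,500.00 = £1,462.62.
At £120.00/mo: 28 payments (last £26.42); total interest £766.42.
Payments saved = 50 − 28 = 22.

22 fewer payments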